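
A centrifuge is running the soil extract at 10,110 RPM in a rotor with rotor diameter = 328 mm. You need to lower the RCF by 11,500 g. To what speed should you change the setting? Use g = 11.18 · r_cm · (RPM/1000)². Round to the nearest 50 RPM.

r = 328 mm / 2 = 164 mm = 16.4 cm
Current RCF = 11.18 × 16.4 × (10.11)² = 11.18 × 16.4 × 102.2121 ≈ 18,740.8 × g
Target RCF = 18,740.8 − 11,500 = 7,240.8 × g
(N/1000)² = 7,240.8 / 183.352 = 39.49125
N = 1000 × √39.49125 ≈ 6,284.2

≈ 6300 RPM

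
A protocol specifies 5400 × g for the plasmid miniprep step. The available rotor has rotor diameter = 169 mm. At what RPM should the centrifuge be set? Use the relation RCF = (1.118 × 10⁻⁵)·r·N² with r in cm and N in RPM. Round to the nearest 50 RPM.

r = 169 mm / 2 = 84.5 mm = 8.45 cm
5,400 = 1.118 × 10⁻⁵ × 8.45 × N²
N² = 5,400 / (9.4471 × 10⁻⁵) = 57,160,398
N ≈ √57,160,398 ≈ 7,560.4

N ≈ 7550 RPM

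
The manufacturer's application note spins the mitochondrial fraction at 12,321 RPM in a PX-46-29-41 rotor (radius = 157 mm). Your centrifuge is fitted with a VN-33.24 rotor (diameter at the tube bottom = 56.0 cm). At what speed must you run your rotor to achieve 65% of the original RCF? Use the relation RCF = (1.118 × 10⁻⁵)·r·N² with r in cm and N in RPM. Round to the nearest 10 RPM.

Original rotor: r = 157 mm = 15.7 cm
RCF_original = 1.118 × 10⁻⁵ × 15.7 × (12321)² = 1.118 × 10⁻⁵ × 15.7 × 151,807,041 ≈ 26,646.1 × g
Target RCF = 0.65 × 26,646.1 ≈ 17,320 × g
Your rotor: r = 56.0 / 2 = 28 cm
17,320 = 1.118 × 10⁻⁵ × 28 × N²
N² = 17,320 / (31.304 × 10⁻⁵) = 55,328,393
N ≈ √55,328,393 ≈ 7,438.3

7440 RPM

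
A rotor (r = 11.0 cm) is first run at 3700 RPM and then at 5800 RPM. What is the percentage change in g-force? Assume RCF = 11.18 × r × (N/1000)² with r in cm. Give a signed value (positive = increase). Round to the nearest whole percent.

+146%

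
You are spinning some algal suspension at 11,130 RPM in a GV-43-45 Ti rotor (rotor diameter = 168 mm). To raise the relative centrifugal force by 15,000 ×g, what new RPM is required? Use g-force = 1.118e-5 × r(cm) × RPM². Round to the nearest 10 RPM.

r = 168 mm / 2 = 84 mm = 8.4 cm
Current RCF = 1.118 × 10⁻⁵ × 8.4 × (11130)² = 1.118 × 10⁻⁵ × 8.4 × 123,876,900 ≈ 11,633.5 × g
Target RCF = 11,633.5 + 15,000 = 26,633.5 × g
N² = 26,633.5 / (9.3912 × 10⁻⁵) = 283,600,605
N ≈ √283,600,605 ≈ 16,840.4

≈ 16840 RPM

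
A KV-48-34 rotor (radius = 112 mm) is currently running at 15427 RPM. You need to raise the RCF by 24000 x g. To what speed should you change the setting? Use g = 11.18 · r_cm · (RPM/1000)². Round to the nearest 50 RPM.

r = 112 mm = 11.2 cm
Current RCF = 11.18 × 11.2 × (15.427)² = 11.18 × 11.2 × 237.992329 ≈ 29,800.4 × g
Target RCF = 29,800.4 + 24,000 = 53,800.4 × g
(N/1000)² = 53,800.4 / 125.216 = 429.6607
N = 1000 × √429.6607 ≈ 20,728.3

N₂ ≈ 20750 RPM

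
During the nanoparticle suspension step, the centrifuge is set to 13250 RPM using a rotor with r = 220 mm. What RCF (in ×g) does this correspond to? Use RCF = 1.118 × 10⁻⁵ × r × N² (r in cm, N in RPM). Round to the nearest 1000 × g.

r = 220 mm = 22.0 cm
RCF = 1.118 × 10⁻⁵ × r × N²
RCF = 1.118 × 10⁻⁵ × 22 × (13250)² = 1.118 × 10⁻⁵ × 22 × 175,562,500 ≈ 43,181.4 × g

43000 ×g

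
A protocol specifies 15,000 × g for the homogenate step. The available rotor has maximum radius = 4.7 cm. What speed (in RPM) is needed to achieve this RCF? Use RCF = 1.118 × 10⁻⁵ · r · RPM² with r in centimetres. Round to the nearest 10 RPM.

N ≈ 16900 RPM

15,000 = 1.118 × 10⁻⁵ × 4.7 × N²
N² = 15,000 / (5.2546 × 10⁻⁵) = 285,464,165
N ≈ √285,464,165 ≈ 16,895.7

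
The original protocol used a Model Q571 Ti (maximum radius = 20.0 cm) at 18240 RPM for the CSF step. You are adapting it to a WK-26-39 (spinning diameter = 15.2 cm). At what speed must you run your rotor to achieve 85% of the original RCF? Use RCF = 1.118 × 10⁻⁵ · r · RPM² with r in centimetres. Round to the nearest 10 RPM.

RCF_original = 1.118 × 10⁻⁵ × 20 × (18240)² = 1.118 × 10⁻⁵ × 20 × 332,697,600 ≈ 74,391.2 × g
Target RCF = 0.85 × 74,391.2 ≈ 63,232.5 × g
Your rotor: r = 15.2 / 2 = 7.6 cm
63,232.5 = 1.118 × 10⁻⁵ × 7.6 × N²
N² = 63,232.5 / (8.4968 × 10⁻⁵) = 744,191,931
N ≈ √744,191,931 ≈ 27,279.9

≈ 27280 RPM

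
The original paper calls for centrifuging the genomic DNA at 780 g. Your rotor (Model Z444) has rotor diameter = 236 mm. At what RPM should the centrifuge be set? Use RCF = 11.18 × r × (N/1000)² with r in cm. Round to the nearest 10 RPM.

N ≈ 2430 RPM

r = 236 mm / 2 = 118 mm = 11.8 cm
RCF = 11.18 × r × (N/1000)²
780 = 11.18 × 11.8 × (N/1000)²
(N/1000)² = 780 / 131.924 = 5.912495
N = 1000 × √5.912495 ≈ 2,431.6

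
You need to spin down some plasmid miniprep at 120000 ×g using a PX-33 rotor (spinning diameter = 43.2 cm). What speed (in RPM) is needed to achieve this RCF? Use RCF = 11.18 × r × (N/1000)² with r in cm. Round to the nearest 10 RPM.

22290 RPM

r = 43.2 / 2 = 21.6 cm
RCF = 11.18 × r × (N/1000)²
120,000 = 11.18 × 21.6 × (N/1000)²
(N/1000)² = 120,000 / 241.488 = 496.9191
N = 1000 × √496.9191 ≈ 22,291.7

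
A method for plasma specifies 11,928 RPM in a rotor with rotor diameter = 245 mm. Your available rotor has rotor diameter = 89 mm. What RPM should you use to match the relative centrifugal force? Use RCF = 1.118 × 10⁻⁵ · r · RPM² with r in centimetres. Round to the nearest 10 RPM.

Original rotor: r = 245 mm / 2 = 122.5 mm = 12.25 cm
RCF_original = 1.118 × 10⁻⁵ × 12.25 × (11928)² = 1.118 × 10⁻⁵ × 12.25 × 142,277,184 ≈ 19,485.6 × g
Your rotor: r = 89 mm / 2 = 44.5 mm = 4.45 cm
19,485.6 = 1.118 × 10⁻⁵ × 4.45 × N²
N² = 19,485.6 / (4.9751 × 10⁻⁵) = 391,662,479
N ≈ √391,662,479 ≈ 19,790.5

19790 RPM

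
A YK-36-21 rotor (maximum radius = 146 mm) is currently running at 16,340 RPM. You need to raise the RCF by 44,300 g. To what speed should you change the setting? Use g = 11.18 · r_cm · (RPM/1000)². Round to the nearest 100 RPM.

r = 146 mm = 14.6 cm
Current RCF = 11.18 × 14.6 × (16.34)² = 11.18 × 14.6 × 266.9956 ≈ 43,581.2 × g
Target RCF = 43,581.2 + 44,300 = 87,881.2 × g
(N/1000)² = 87,881.2 / 163.228 = 538.3954
N = 1000 × √538.3954 ≈ 23,203.3

N₂ ≈ 23200 RPM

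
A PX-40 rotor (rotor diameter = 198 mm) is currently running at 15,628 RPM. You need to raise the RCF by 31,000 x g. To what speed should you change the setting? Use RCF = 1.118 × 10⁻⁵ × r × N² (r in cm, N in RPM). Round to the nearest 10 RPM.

22900 RPM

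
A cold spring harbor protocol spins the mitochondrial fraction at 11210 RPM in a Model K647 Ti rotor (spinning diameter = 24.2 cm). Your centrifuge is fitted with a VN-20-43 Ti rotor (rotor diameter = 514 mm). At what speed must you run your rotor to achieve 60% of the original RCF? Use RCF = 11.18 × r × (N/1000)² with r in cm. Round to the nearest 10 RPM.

≈ 5960 RPM

Original rotor: r = 24.2 / 2 = 12.1 cm
RCF = 11.18 × r × (N/1000)²
RCF_original = 11.18 × 12.1 × (11.21)² = 11.18 × 12.1 × 125.6641 ≈ 16,999.6 × g
Target RCF = 0.6 × 16,999.6 ≈ 10,199.8 × g
Your rotor: r = 514 mm / 2 = 257 mm = 25.7 cm
10,199.8 = 11.18 × 25.7 × (N/1000)²
(N/1000)² = 10,199.8 / 287.326 = 35.49905
N = 1000 × √35.49905 ≈ 5,958.1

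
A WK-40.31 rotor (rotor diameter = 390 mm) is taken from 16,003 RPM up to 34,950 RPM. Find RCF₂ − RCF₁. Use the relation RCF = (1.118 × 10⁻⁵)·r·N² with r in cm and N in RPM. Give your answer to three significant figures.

r = 390 mm / 2 = 195 mm = 19.5 cm
RCF₁ = 1.118 × 10⁻⁵ × 19.5 × (16003)² = 1.118 × 10⁻⁵ × 19.5 × 256,096,009 ≈ 55,831.5 × g
RCF₂ = 1.118 × 10⁻⁵ × 19.5 × (34950)² = 1.118 × 10⁻⁵ × 19.5 × 1,221,502,500 ≈ 266,299.8 × g
Increase = 266,299.8 − 55,831.5 = 210,468.3

≈ 210000 g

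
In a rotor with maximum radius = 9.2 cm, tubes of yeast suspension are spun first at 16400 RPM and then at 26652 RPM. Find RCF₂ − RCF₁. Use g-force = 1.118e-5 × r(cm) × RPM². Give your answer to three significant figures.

RCF₁ = 1.118 × 10⁻⁵ × 9.2 × (16400)² = 1.118 × 10⁻⁵ × 9.2 × 268,960,000 ≈ 27,664.1 × g
RCF₂ = 1.118 × 10⁻⁵ × 9.2 × (26652)² = 1.118 × 10⁻⁵ × 9.2 × 710,329,104 ≈ 73,061.6 × g
Increase = 73,061.6 − 27,664.1 = 45,397.5

≈ 45400 x g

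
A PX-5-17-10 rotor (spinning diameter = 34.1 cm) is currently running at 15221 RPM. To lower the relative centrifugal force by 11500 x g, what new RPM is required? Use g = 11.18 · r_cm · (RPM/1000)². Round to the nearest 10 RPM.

r = 34.1 / 2 = 17.05 cm
Current RCF = 11.18 × 17.05 × (15.221)² = 11.18 × 17.05 × 231.678841 ≈ 44,162.4 × g
Target RCF = 44,162.4 − 11,500 = 32,662.4 × g
(N/1000)² = 32,662.4 / 190.619 = 171.3491
N = 1000 × √171.3491 ≈ 13,090.0

N₂ ≈ 13090 RPM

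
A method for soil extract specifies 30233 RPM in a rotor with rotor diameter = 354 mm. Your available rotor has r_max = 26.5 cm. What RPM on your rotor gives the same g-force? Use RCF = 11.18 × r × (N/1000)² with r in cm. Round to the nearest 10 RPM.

Original rotor: r = 354 mm / 2 = 177 mm = 17.7 cm
RCF_original = 11.18 × 17.7 × (30.233)² = 11.18 × 17.7 × 914.034289 ≈ 180,874.6 × g
180,874.6 = 11.18 × 26.5 × (N/1000)²
(N/1000)² = 180,874.6 / 296.27 = 610.506
N = 1000 × √610.506 ≈ 24,708.4

24710 RPM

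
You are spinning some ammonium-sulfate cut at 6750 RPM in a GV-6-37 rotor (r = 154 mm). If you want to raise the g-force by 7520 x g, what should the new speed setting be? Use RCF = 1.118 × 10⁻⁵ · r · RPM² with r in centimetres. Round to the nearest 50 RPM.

≈ 9450 RPM

r = 154 mm = 15.4 cm
Current RCF = 1.118 × 10⁻⁵ × 15.4 × (6750)² = 1.118 × 10⁻⁵ × 15.4 × 45,562,500 ≈ 7,844.6 × g
Target RCF = 7,844.6 + 7,520 = 15,364.6 × g
N² = 15,364.6 / (17.2172 × 10⁻⁵) = 89,239,830
N ≈ √89,239,830 ≈ 9,446.7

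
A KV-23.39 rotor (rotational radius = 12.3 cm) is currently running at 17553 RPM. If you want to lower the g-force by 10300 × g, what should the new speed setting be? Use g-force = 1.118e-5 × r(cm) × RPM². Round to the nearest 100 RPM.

Current RCF = 1.118 × 10⁻⁵ × 12.3 × (17553)² = 1.118 × 10⁻⁵ × 12.3 × 308,107,809 ≈ 42,369.1 × g
Target RCF = 42,369.1 − 10,300 = 32,069.1 × g
N² = 32,069.1 / (13.7514 × 10⁻⁵) = 233,206,074
N ≈ √233,206,074 ≈ 15,271.1

15300 RPM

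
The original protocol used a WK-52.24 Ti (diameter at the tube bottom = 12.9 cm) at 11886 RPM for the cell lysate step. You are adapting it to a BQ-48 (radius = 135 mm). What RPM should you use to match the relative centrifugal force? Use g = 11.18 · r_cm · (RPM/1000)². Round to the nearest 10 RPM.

Original rotor: r = 12.9 / 2 = 6.45 cm
RCF = 11.18 × r × (N/1000)²
RCF_original = 11.18 × 6.45 × (11.886)² = 11.18 × 6.45 × 141.276996 ≈ 10,187.6 × g
Your rotor: r = 135 mm = 13.5 cm
10,187.6 = 11.18 × 13.5 × (N/1000)²
(N/1000)² = 10,187.6 / 150.93 = 67.49884
N = 1000 × √67.49884 ≈ 8,215.8

≈ 8220 RPM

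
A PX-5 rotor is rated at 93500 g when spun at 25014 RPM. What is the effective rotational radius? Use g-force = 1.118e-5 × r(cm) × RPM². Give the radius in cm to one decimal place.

≈ 13.4 cm

93500 = 1.118 × 10⁻⁵ × r × (25014)²
r = 93500 / (1.118 × 10⁻⁵ × 625,700,196) = 93500 / 6995.328 ≈ 13.366 cm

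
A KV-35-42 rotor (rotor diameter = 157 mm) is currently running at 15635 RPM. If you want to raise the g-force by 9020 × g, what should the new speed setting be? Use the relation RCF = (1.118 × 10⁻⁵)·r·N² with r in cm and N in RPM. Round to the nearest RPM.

≈ 18634 RPM

r = 157 mm / 2 = 78.5 mm = 7.85 cm
Current RCF = 1.118 × 10⁻⁵ × 7.85 × (15635)² = 1.118 × 10⁻⁵ × 7.85 × 244,453,225 ≈ 21,453.9 × g
Target RCF = 21,453.9 + 9,020 = 30,473.9 × g
N² = 30,473.9 / (8.7763 × 10⁻⁵) = 347,229,470
N ≈ √347,229,470 ≈ 18,634.1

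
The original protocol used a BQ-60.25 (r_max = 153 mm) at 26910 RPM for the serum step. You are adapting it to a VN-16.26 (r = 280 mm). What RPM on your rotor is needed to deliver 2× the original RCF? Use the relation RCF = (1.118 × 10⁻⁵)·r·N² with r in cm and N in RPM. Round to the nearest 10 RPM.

≈ 28130 RPM

Original rotor: r = 153 mm = 15.3 cm
RCF_original = 1.118 × 10⁻⁵ × 15.3 × (26910)² = 1.118 × 10⁻⁵ × 15.3 × 724,148,100 ≈ 123,868.4 × g
Target RCF = 2 × 123,868.4 ≈ 247,736.8 × g
Your rotor: r = 280 mm = 28.0 cm
247,736.8 = 1.118 × 10⁻⁵ × 28 × N²
N² = 247,736.8 / (31.304 × 10⁻⁵) = 791,390,238
N ≈ √791,390,238 ≈ 28,131.7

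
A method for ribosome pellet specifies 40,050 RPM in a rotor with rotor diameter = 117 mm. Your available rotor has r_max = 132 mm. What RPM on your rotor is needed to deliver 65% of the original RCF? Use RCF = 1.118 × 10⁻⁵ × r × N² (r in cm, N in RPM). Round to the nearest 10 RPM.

Original rotor: r = 117 mm / 2 = 58.5 mm = 5.85 cm
RCF_original = 1.118 × 10⁻⁵ × 5.85 × (40050)² = 1.118 × 10⁻⁵ × 5.85 × 1,604,002,500 ≈ 104,906.6 × g
Target RCF = 0.65 × 104,906.6 ≈ 68,189.3 × g
Your rotor: r = 132 mm = 13.2 cm
68,189.3 = 1.118 × 10⁻⁵ × 13.2 × N²
N² = 68,189.3 / (14.7576 × 10⁻⁵) = 462,062,259
N ≈ √462,062,259 ≈ 21,495.6

≈ 21500 RPM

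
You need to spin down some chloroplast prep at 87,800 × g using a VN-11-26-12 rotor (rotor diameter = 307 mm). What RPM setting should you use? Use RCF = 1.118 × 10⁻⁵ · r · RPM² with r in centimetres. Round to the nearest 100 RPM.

r = 307 mm / 2 = 153.5 mm = 15.35 cm
87,800 = 1.118 × 10⁻⁵ × 15.35 × N²
N² = 87,800 / (17.1613 × 10⁻⁵) = 511,616,253
N ≈ √511,616,253 ≈ 22,618.9

N ≈ 22600 RPM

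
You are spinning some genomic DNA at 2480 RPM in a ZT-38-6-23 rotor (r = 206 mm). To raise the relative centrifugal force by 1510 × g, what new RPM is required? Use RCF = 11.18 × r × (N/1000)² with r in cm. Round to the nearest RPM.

r = 206 mm = 20.6 cm
Current RCF = 11.18 × 20.6 × (2.48)² = 11.18 × 20.6 × 6.1504 ≈ 1,416.5 × g
Target RCF = 1,416.5 + 1,510 = 2,926.5 × g
(N/1000)² = 2,926.5 / 230.308 = 12.7069
N = 1000 × √12.7069 ≈ 3,564.7

≈ 3565 RPM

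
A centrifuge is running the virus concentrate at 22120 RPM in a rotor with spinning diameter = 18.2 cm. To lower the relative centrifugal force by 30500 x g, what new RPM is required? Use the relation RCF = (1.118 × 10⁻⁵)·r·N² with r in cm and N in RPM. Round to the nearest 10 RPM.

r = 18.2 / 2 = 9.1 cm
Current RCF = 1.118 × 10⁻⁵ × 9.1 × (22120)² = 1.118 × 10⁻⁵ × 9.1 × 489,294,400 ≈ 49,779.8 × g
Target RCF = 49,779.8 − 30,500 = 19,279.8 × g
N² = 19,279.8 / (10.1738 × 10⁻⁵) = 189,504,413
N ≈ √189,504,413 ≈ 13,766.1

N₂ ≈ 13770 RPM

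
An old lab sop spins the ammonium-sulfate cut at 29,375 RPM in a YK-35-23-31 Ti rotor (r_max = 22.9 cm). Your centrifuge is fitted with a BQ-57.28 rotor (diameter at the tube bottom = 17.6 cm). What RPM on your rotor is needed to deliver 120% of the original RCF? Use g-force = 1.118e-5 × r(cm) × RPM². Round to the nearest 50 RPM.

RCF_original = 1.118 × 10⁻⁵ × 22.9 × (29375)² = 1.118 × 10⁻⁵ × 22.9 × 862,890,625 ≈ 220,919 × g
Target RCF = 1.2 × 220,919 ≈ 265,102.8 × g
Your rotor: r = 17.6 / 2 = 8.8 cm
265,102.8 = 1.118 × 10⁻⁵ × 8.8 × N²
N² = 265,102.8 / (9.8384 × 10⁻⁵) = 2,694,572,288
N ≈ √2,694,572,288 ≈ 51,909.3

51900 RPM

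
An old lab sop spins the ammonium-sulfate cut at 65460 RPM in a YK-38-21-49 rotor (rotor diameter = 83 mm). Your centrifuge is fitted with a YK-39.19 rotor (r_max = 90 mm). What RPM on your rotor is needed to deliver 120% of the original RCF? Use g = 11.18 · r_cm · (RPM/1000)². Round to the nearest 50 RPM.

≈ 48700 RPM

Original rotor: r = 83 mm / 2 = 41.5 mm = 4.15 cm
RCF_original = 11.18 × 4.15 × (65.46)² = 11.18 × 4.15 × 4,285.0116 ≈ 198,811.7 × g
Target RCF = 1.2 × 198,811.7 ≈ 238,574 × g
Your rotor: r = 90 mm = 9.0 cm
238,574 = 11.18 × 9 × (N/1000)²
(N/1000)² = 238,574 / 100.62 = 2371.04
N = 1000 × √2371.04 ≈ 48,693.3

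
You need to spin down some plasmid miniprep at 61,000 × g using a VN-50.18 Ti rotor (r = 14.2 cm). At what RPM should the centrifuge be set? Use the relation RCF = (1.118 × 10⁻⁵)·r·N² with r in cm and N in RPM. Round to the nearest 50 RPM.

N ≈ 19600 RPM

61,000 = 1.118 × 10⁻⁵ × 14.2 × N²
N² = 61,000 / (15.8756 × 10⁻⁵) = 384,237,446
N ≈ √384,237,446 ≈ 19,602.0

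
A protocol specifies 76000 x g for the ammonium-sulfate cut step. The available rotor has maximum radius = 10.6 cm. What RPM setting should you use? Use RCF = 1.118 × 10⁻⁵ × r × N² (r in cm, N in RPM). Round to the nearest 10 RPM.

25320 RPM

RCF = 1.118 × 10⁻⁵ × r × N²
76,000 = 1.118 × 10⁻⁵ × 10.6 × N²
N² = 76,000 / (11.8508 × 10⁻⁵) = 641,306,916
N ≈ √641,306,916 ≈ 25,324.0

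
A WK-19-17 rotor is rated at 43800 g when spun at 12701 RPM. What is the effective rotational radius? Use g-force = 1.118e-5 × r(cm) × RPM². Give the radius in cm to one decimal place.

RCF = 1.118 × 10⁻⁵ × r × N²
43800 = 1.118 × 10⁻⁵ × r × (12701)²
r = 43800 / (1.118 × 10⁻⁵ × 161,315,401) = 43800 / 1803.506 ≈ 24.286 cm

≈ 24.3 cm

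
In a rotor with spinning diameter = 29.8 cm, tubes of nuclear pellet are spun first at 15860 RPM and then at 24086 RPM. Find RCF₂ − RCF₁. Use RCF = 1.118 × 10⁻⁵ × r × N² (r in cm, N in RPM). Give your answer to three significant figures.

54700 ×g

r = 29.8 / 2 = 14.9 cm
RCF₁ = 1.118 × 10⁻⁵ × 14.9 × (15860)² = 1.118 × 10⁻⁵ × 14.9 × 251,539,600 ≈ 41,902 × g
RCF₂ = 1.118 × 10⁻⁵ × 14.9 × (24086)² = 1.118 × 10⁻⁵ × 14.9 × 580,135,396 ≈ 96,640.1 × g
Increase = 96,640.1 − 41,902 = 54,738.1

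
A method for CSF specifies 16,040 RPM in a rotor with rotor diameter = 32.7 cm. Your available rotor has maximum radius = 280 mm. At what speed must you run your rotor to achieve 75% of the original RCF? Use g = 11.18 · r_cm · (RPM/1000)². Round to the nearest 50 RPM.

Original rotor: r = 32.7 / 2 = 16.35 cm
RCF = 11.18 × r × (N/1000)²
RCF_original = 11.18 × 16.35 × (16.04)² = 11.18 × 16.35 × 257.2816 ≈ 47,029.3 × g
Target RCF = 0.75 × 47,029.3 ≈ 35,272 × g
Your rotor: r = 280 mm = 28.0 cm
35,272 = 11.18 × 28 × (N/1000)²
(N/1000)² = 35,272 / 313.04 = 112.6757
N = 1000 × √112.6757 ≈ 10,614.9

10600 RPM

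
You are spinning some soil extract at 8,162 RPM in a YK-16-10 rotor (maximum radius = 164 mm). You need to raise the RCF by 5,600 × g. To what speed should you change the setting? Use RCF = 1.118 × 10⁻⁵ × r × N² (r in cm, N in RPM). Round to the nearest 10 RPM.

9860 RPM

r = 164 mm = 16.4 cm
Current RCF = 1.118 × 10⁻⁵ × 16.4 × (8162)² = 1.118 × 10⁻⁵ × 16.4 × 66,618,244 ≈ 12,214.6 × g
Target RCF = 12,214.6 + 5,600 = 17,814.6 × g
N² = 17,814.6 / (18.3352 × 10⁻⁵) = 97,160,653
N ≈ √97,160,653 ≈ 9,857.0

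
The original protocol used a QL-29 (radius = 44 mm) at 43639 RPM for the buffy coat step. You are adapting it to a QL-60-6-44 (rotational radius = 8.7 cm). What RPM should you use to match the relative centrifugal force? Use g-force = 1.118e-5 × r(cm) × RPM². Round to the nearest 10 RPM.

≈ 31030 RPM

Original rotor: r = 44 mm = 4.4 cm
RCF_original = 1.118 × 10⁻⁵ × 4.4 × (43639)² = 1.118 × 10⁻⁵ × 4.4 × 1,904,362,321 ≈ 93,679.4 × g
93,679.4 = 1.118 × 10⁻⁵ × 8.7 × N²
N² = 93,679.4 / (9.7266 × 10⁻⁵) = 963,125,861
N ≈ √963,125,861 ≈ 31,034.3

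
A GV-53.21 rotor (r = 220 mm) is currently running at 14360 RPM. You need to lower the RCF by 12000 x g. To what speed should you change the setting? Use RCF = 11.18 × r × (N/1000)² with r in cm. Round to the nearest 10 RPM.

r = 220 mm = 22.0 cm
Current RCF = 11.18 × 22 × (14.36)² = 11.18 × 22 × 206.2096 ≈ 50,719.3 × g
Target RCF = 50,719.3 − 12,000 = 38,719.3 × g
(N/1000)² = 38,719.3 / 245.96 = 157.4211
N = 1000 × √157.4211 ≈ 12,546.8

12550 RPM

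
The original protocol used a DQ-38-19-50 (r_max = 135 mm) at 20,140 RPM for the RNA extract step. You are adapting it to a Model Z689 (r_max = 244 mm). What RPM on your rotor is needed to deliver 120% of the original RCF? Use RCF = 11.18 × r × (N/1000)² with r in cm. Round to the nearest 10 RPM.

Original rotor: r = 135 mm = 13.5 cm
RCF = 11.18 × r × (N/1000)²
RCF_original = 11.18 × 13.5 × (20.14)² = 11.18 × 13.5 × 405.6196 ≈ 61,220.2 × g
Target RCF = 1.2 × 61,220.2 ≈ 73,464.2 × g
Your rotor: r = 244 mm = 24.4 cm
73,464.2 = 11.18 × 24.4 × (N/1000)²
(N/1000)² = 73,464.2 / 272.792 = 269.3048
N = 1000 × √269.3048 ≈ 16,410.5

≈ 16410 RPM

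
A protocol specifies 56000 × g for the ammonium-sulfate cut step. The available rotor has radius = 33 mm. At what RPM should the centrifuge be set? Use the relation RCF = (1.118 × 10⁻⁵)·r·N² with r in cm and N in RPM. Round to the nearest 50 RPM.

38950 RPM

r = 33 mm = 3.3 cm
RCF = 1.118 × 10⁻⁵ × r × N²
56,000 = 1.118 × 10⁻⁵ × 3.3 × N²
N² = 56,000 / (3.6894 × 10⁻⁵) = 1,517,861,983
N ≈ √1,517,861,983 ≈ 38,959.7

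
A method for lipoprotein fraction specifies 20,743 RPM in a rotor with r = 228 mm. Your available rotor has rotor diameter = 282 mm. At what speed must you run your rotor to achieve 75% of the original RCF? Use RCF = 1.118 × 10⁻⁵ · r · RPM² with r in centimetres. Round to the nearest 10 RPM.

Original rotor: r = 228 mm = 22.8 cm
RCF_original = 1.118 × 10⁻⁵ × 22.8 × (20743)² = 1.118 × 10⁻⁵ × 22.8 × 430,272,049 ≈ 109,678.1 × g
Target RCF = 0.75 × 109,678.1 ≈ 82,258.6 × g
Your rotor: r = 282 mm / 2 = 141 mm = 14.1 cm
82,258.6 = 1.118 × 10⁻⁵ × 14.1 × N²
N² = 82,258.6 / (15.7638 × 10⁻⁵) = 521,819,612
N ≈ √521,819,612 ≈ 22,843.4

≈ 22840 RPM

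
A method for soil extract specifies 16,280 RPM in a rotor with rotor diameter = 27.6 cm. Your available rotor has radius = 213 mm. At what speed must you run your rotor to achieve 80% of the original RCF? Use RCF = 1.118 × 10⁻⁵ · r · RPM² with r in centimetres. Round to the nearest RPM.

Original rotor: r = 27.6 / 2 = 13.8 cm
RCF = 1.118 × 10⁻⁵ × r × N²
RCF_original = 1.118 × 10⁻⁵ × 13.8 × (16280)² = 1.118 × 10⁻⁵ × 13.8 × 265,038,400 ≈ 40,891.2 × g
Target RCF = 0.8 × 40,891.2 ≈ 32,713 × g
Your rotor: r = 213 mm = 21.3 cm
32,713 = 1.118 × 10⁻⁵ × 21.3 × N²
N² = 32,713 / (23.8134 × 10⁻⁵) = 137,372,236
N ≈ √137,372,236 ≈ 11,720.6

11721 RPM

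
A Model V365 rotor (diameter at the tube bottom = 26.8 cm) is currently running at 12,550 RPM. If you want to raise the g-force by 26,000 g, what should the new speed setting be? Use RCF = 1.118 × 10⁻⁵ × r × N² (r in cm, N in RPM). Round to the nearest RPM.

r = 26.8 / 2 = 13.4 cm
Current RCF = 1.118 × 10⁻⁵ × 13.4 × (12550)² = 1.118 × 10⁻⁵ × 13.4 × 157,502,500 ≈ 23,595.8 × g
Target RCF = 23,595.8 + 26,000 = 49,595.8 × g
N² = 49,595.8 / (14.9812 × 10⁻⁵) = 331,053,587
N ≈ √331,053,587 ≈ 18,194.9

N₂ ≈ 18195 RPM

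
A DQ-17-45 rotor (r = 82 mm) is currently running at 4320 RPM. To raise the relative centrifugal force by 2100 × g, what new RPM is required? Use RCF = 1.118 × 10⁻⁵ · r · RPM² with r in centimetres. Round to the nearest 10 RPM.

N₂ ≈ 6450 RPM

r = 82 mm = 8.2 cm
Current RCF = 1.118 × 10⁻⁵ × 8.2 × (4320)² = 1.118 × 10⁻⁵ × 8.2 × 18,662,400 ≈ 1,710.9 × g
Target RCF = 1,710.9 + 2,100 = 3,810.9 × g
N² = 3,810.9 / (9.1676 × 10⁻⁵) = 41,569,222
N ≈ √41,569,222 ≈ 6,447.4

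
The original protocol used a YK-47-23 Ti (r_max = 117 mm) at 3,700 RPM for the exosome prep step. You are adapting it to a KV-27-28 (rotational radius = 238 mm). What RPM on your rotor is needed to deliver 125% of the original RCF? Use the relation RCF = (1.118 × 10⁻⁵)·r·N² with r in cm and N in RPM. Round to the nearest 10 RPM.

Original rotor: r = 117 mm = 11.7 cm
RCF = 1.118 × 10⁻⁵ × r × N²
RCF_original = 1.118 × 10⁻⁵ × 11.7 × (3700)² = 1.118 × 10⁻⁵ × 11.7 × 13,690,000 ≈ 1,790.7 × g
Target RCF = 1.25 × 1,790.7 ≈ 2,238.4 × g
Your rotor: r = 238 mm = 23.8 cm
2,238.4 = 1.118 × 10⁻⁵ × 23.8 × N²
N² = 2,238.4 / (26.6084 × 10⁻⁵) = 8,412,381
N ≈ √8,412,381 ≈ 2,900.4

2900 RPM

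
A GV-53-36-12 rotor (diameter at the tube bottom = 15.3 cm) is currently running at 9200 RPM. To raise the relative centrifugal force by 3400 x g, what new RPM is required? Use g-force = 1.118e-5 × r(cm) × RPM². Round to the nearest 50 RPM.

11150 RPM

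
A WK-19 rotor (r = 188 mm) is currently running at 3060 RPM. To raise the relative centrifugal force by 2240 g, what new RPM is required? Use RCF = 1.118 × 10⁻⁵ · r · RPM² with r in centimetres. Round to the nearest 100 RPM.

r = 188 mm = 18.8 cm
Current RCF = 1.118 × 10⁻⁵ × 18.8 × (3060)² = 1.118 × 10⁻⁵ × 18.8 × 9,363,600 ≈ 1,968.1 × g
Target RCF = 1,968.1 + 2,240 = 4,208.1 × g
N² = 4,208.1 / (21.0184 × 10⁻⁵) = 20,021,029
N ≈ √20,021,029 ≈ 4,474.5

N₂ ≈ 4500 RPM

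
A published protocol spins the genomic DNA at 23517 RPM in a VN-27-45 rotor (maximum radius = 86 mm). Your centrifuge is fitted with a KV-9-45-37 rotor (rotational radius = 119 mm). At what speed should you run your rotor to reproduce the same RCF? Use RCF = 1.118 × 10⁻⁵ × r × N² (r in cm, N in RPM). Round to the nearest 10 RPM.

Original rotor: r = 86 mm = 8.6 cm
RCF_original = 1.118 × 10⁻⁵ × 8.6 × (23517)² = 1.118 × 10⁻⁵ × 8.6 × 553,049,289 ≈ 53,174.6 × g
Your rotor: r = 119 mm = 11.9 cm
53,174.6 = 1.118 × 10⁻⁵ × 11.9 × N²
N² = 53,174.6 / (13.3042 × 10⁻⁵) = 399,682,807
N ≈ √399,682,807 ≈ 19,992.1

19990 RPM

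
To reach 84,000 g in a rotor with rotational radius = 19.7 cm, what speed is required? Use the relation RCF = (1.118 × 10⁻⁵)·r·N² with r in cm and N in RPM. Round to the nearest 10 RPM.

≈ 19530 RPM

84,000 = 1.118 × 10⁻⁵ × 19.7 × N²
N² = 84,000 / (22.0246 × 10⁻⁵) = 381,391,717
N ≈ √381,391,717 ≈ 19,529.3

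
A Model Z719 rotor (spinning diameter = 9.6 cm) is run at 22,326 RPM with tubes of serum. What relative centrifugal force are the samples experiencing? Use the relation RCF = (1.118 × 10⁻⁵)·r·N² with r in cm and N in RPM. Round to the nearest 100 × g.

r = 9.6 / 2 = 4.8 cm
RCF = 1.118 × 10⁻⁵ × 4.8 × (22326)² = 1.118 × 10⁻⁵ × 4.8 × 498,450,276 ≈ 26,748.8 × g

RCF ≈ 26700 × g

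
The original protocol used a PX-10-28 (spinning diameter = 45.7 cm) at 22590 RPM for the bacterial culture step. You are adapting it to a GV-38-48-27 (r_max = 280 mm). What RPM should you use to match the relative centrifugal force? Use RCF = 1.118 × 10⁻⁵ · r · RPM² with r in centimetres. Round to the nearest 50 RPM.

Original rotor: r = 45.7 / 2 = 22.85 cm
RCF_original = 1.118 × 10⁻⁵ × 22.85 × (22590)² = 1.118 × 10⁻⁵ × 22.85 × 510,308,100 ≈ 130,364.8 × g
Your rotor: r = 280 mm = 28.0 cm
130,364.8 = 1.118 × 10⁻⁵ × 28 × N²
N² = 130,364.8 / (31.304 × 10⁻⁵) = 416,447,738
N ≈ √416,447,738 ≈ 20,407.1

≈ 20400 RPM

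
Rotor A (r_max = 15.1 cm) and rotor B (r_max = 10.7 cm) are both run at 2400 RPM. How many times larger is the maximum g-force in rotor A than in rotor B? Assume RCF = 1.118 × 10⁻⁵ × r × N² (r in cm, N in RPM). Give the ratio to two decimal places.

1.41

At fixed N, RCF ∝ r, so RCF_A/RCF_B = r_A/r_B = 15.1 / 10.7 = 1.4112.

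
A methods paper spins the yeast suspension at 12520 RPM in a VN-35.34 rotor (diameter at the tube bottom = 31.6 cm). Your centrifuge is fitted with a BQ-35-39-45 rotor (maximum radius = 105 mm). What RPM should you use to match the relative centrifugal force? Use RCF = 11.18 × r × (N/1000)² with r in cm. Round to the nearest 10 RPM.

Original rotor: r = 31.6 / 2 = 15.8 cm
RCF = 11.18 × r × (N/1000)²
RCF_original = 11.18 × 15.8 × (12.52)² = 11.18 × 15.8 × 156.7504 ≈ 27,689 × g
Your rotor: r = 105 mm = 10.5 cm
27,689 = 11.18 × 10.5 × (N/1000)²
(N/1000)² = 27,689 / 117.39 = 235.8719
N = 1000 × √235.8719 ≈ 15,358.1

15360 RPM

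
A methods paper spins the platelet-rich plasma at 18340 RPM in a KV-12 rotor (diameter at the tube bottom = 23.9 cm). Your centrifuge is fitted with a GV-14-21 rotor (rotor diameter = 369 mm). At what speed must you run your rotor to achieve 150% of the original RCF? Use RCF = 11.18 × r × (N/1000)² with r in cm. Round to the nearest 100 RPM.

18100 RPM

Original rotor: r = 23.9 / 2 = 11.95 cm
RCF_original = 11.18 × 11.95 × (18.34)² = 11.18 × 11.95 × 336.3556 ≈ 44,937.4 × g
Target RCF = 1.5 × 44,937.4 ≈ 67,406.1 × g
Your rotor: r = 369 mm / 2 = 184.5 mm = 18.45 cm
67,406.1 = 11.18 × 18.45 × (N/1000)²
(N/1000)² = 67,406.1 / 206.271 = 326.7842
N = 1000 × √326.7842 ≈ 18,077.2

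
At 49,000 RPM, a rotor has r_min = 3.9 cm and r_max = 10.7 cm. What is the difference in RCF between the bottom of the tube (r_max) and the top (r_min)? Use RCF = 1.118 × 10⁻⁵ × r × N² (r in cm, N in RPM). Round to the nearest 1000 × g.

ΔRCF = 1.118 × 10⁻⁵ × (r_max − r_min) × N² = 1.118 × 10⁻⁵ × 6.8 × 2,401,000,000 ≈ 182,533.6

≈ 183000 ×g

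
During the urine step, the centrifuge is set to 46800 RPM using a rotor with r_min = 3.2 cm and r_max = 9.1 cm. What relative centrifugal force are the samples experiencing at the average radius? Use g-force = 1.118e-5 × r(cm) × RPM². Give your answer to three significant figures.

r_avg = (3.2 + 9.1) / 2 = 6.15 cm
RCF = 1.118 × 10⁻⁵ × 6.15 × (46800)² = 1.118 × 10⁻⁵ × 6.15 × 2,190,240,000 ≈ 150,594.3 × g

RCF ≈ 151000 x g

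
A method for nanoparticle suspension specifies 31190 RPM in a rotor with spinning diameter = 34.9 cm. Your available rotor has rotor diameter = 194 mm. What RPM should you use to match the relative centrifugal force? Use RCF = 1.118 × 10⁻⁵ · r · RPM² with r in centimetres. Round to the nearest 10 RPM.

≈ 41830 RPM

Original rotor: r = 34.9 / 2 = 17.45 cm
RCF_original = 1.118 × 10⁻⁵ × 17.45 × (31190)² = 1.118 × 10⁻⁵ × 17.45 × 972,816,100 ≈ 189,787.7 × g
Your rotor: r = 194 mm / 2 = 97 mm = 9.7 cm
189,787.7 = 1.118 × 10⁻⁵ × 9.7 × N²
N² = 189,787.7 / (10.8446 × 10⁻⁵) = 1,750,066,392
N ≈ √1,750,066,392 ≈ 41,833.8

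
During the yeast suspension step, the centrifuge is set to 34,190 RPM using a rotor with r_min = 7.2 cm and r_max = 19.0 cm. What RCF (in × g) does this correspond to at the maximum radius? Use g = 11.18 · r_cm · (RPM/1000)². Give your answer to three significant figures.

248000 × g

Use r_max = 19.0 cm.
RCF = 11.18 × 19 × (34.19)² = 11.18 × 19 × 1,168.9561 ≈ 248,309.7 × g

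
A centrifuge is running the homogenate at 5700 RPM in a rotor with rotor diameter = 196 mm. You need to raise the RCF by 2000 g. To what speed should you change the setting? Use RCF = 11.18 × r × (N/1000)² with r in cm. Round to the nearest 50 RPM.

r = 196 mm / 2 = 98 mm = 9.8 cm
Current RCF = 11.18 × 9.8 × (5.7)² = 11.18 × 9.8 × 32.49 ≈ 3,559.7 × g
Target RCF = 3,559.7 + 2,000 = 5,559.7 × g
(N/1000)² = 5,559.7 / 109.564 = 50.74386
N = 1000 × √50.74386 ≈ 7,123.5

7100 RPM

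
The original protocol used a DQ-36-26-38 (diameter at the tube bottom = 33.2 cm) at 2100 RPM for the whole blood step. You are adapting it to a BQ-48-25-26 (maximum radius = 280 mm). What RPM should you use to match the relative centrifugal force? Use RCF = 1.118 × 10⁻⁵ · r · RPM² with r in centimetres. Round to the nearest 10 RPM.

1620 RPM

Original rotor: r = 33.2 / 2 = 16.6 cm
RCF_original = 1.118 × 10⁻⁵ × 16.6 × (2100)² = 1.118 × 10⁻⁵ × 16.6 × 4,410,000 ≈ 818.4 × g
Your rotor: r = 280 mm = 28.0 cm
818.4 = 1.118 × 10⁻⁵ × 28 × N²
N² = 818.4 / (31.304 × 10⁻⁵) = 2,614,362
N ≈ √2,614,362 ≈ 1,616.9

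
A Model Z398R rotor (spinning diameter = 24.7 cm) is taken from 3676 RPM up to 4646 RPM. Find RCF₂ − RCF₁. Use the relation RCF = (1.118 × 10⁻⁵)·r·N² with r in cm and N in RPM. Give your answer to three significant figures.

≈ 1110 ×g

r = 24.7 / 2 = 12.35 cm
RCF₁ = 1.118 × 10⁻⁵ × 12.35 × (3676)² = 1.118 × 10⁻⁵ × 12.35 × 13,512,976 ≈ 1,865.8 × g
RCF₂ = 1.118 × 10⁻⁵ × 12.35 × (4646)² = 1.118 × 10⁻⁵ × 12.35 × 21,585,316 ≈ 2,980.3 × g
Increase = 2,980.3 − 1,865.8 = 1,114.5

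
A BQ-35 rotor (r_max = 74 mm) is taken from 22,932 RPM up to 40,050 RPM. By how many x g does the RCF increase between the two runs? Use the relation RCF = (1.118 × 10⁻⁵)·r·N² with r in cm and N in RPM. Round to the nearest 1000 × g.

r = 74 mm = 7.4 cm
RCF₁ = 1.118 × 10⁻⁵ × 7.4 × (22932)² = 1.118 × 10⁻⁵ × 7.4 × 525,876,624 ≈ 43,506.8 × g
RCF₂ = 1.118 × 10⁻⁵ × 7.4 × (40050)² = 1.118 × 10⁻⁵ × 7.4 × 1,604,002,500 ≈ 132,702.3 × g
Increase = 132,702.3 − 43,506.8 = 89,195.5

≈ 89000 x g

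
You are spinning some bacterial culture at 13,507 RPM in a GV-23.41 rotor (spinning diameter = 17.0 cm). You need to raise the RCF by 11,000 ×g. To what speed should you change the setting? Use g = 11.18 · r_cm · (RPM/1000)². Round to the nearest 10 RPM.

r = 17.0 / 2 = 8.5 cm
Current RCF = 11.18 × 8.5 × (13.507)² = 11.18 × 8.5 × 182.439049 ≈ 17,337.2 × g
Target RCF = 17,337.2 + 11,000 = 28,337.2 × g
(N/1000)² = 28,337.2 / 95.03 = 298.1921
N = 1000 × √298.1921 ≈ 17,268.2

≈ 17270 RPM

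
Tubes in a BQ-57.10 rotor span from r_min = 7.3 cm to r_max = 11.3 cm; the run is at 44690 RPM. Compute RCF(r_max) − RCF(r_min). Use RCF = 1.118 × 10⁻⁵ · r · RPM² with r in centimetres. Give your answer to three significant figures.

89300 × g

RCF_max = 1.118 × 10⁻⁵ × 11.3 × (44690)² = 1.118 × 10⁻⁵ × 11.3 × 1,997,196,100 ≈ 252,313.8 × g
RCF_min = 1.118 × 10⁻⁵ × 7.3 × (44690)² = 1.118 × 10⁻⁵ × 7.3 × 1,997,196,100 ≈ 162,999.2 × g
ΔRCF = 252,313.8 − 162,999.2 = 89,314.6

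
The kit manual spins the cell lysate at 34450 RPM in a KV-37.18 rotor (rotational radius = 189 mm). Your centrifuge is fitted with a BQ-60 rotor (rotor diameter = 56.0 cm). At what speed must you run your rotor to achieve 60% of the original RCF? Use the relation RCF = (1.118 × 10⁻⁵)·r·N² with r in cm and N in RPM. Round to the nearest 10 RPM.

Original rotor: r = 189 mm = 18.9 cm
RCF = 1.118 × 10⁻⁵ × r × N²
RCF_original = 1.118 × 10⁻⁵ × 18.9 × (34450)² = 1.118 × 10⁻⁵ × 18.9 × 1,186,802,500 ≈ 250,773.7 × g
Target RCF = 0.6 × 250,773.7 ≈ 150,464.2 × g
Your rotor: r = 56.0 / 2 = 28 cm
150,464.2 = 1.118 × 10⁻⁵ × 28 × N²
N² = 150,464.2 / (31.304 × 10⁻⁵) = 480,654,868
N ≈ √480,654,868 ≈ 21,923.8

21920 RPM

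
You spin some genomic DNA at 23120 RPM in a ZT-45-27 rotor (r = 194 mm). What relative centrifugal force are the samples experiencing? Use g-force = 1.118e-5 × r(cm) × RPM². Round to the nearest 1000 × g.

r = 194 mm = 19.4 cm
RCF = 1.118 × 10⁻⁵ × r × N²
RCF = 1.118 × 10⁻⁵ × 19.4 × (23120)² = 1.118 × 10⁻⁵ × 19.4 × 534,534,400 ≈ 115,936.2 × g

RCF ≈ 116000 ×g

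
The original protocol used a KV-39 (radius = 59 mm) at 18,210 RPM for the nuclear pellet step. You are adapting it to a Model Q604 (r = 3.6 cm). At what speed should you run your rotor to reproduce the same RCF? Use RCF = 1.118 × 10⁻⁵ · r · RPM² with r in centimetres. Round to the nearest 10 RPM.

Original rotor: r = 59 mm = 5.9 cm
RCF_original = 1.118 × 10⁻⁵ × 5.9 × (18210)² = 1.118 × 10⁻⁵ × 5.9 × 331,604,100 ≈ 21,873.3 × g
21,873.3 = 1.118 × 10⁻⁵ × 3.6 × N²
N² = 21,873.3 / (4.0248 × 10⁻⁵) = 543,463,029
N ≈ √543,463,029 ≈ 23,312.3

23310 RPM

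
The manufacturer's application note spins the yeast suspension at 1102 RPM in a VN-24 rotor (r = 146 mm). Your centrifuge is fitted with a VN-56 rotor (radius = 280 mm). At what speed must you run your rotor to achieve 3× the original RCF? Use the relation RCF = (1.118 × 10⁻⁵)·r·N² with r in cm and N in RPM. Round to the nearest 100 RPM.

1400 RPM

Original rotor: r = 146 mm = 14.6 cm
RCF_original = 1.118 × 10⁻⁵ × 14.6 × (1102)² = 1.118 × 10⁻⁵ × 14.6 × 1,214,404 ≈ 198.2 × g
Target RCF = 3 × 198.2 ≈ 594.6 × g
Your rotor: r = 280 mm = 28.0 cm
594.6 = 1.118 × 10⁻⁵ × 28 × N²
N² = 594.6 / (31.304 × 10⁻⁵) = 1,899,438
N ≈ √1,899,438 ≈ 1,378.2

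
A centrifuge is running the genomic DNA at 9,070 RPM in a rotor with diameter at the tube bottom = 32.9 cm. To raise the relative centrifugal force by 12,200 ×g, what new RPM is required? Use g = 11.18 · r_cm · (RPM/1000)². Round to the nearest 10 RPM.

N₂ ≈ 12190 RPM

r = 32.9 / 2 = 16.45 cm
Current RCF = 11.18 × 16.45 × (9.07)² = 11.18 × 16.45 × 82.2649 ≈ 15,129.4 × g
Target RCF = 15,129.4 + 12,200 = 27,329.4 × g
(N/1000)² = 27,329.4 / 183.911 = 148.6012
N = 1000 × √148.6012 ≈ 12,190.2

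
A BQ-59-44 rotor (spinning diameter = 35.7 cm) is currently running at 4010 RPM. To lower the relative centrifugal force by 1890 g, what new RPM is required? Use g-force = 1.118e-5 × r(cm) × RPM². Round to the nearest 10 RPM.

≈ 2570 RPM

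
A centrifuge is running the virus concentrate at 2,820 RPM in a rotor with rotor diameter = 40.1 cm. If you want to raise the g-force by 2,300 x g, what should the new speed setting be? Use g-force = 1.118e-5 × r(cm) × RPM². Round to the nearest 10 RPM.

N₂ ≈ 4270 RPM

r = 40.1 / 2 = 20.05 cm
Current RCF = 1.118 × 10⁻⁵ × 20.05 × (2820)² = 1.118 × 10⁻⁵ × 20.05 × 7,952,400 ≈ 1,782.6 × g
Target RCF = 1,782.6 + 2,300 = 4,082.6 × g
N² = 4,082.6 / (22.4159 × 10⁻⁵) = 18,212,965
N ≈ √18,212,965 ≈ 4,267.7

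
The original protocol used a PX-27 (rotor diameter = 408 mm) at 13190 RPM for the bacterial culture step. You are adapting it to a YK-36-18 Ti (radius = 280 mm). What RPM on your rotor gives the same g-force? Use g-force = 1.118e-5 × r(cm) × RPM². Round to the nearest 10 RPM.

Original rotor: r = 408 mm / 2 = 204 mm = 20.4 cm
RCF_original = 1.118 × 10⁻⁵ × 20.4 × (13190)² = 1.118 × 10⁻⁵ × 20.4 × 173,976,100 ≈ 39,679.1 × g
Your rotor: r = 280 mm = 28.0 cm
39,679.1 = 1.118 × 10⁻⁵ × 28 × N²
N² = 39,679.1 / (31.304 × 10⁻⁵) = 126,754,089
N ≈ √126,754,089 ≈ 11,258.5

11260 RPM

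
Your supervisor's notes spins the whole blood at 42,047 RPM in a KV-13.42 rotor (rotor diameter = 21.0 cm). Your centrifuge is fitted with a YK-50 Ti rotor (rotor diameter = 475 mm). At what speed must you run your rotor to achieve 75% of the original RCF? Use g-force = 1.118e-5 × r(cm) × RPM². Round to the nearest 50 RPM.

24200 RPM

Original rotor: r = 21.0 / 2 = 10.5 cm
RCF = 1.118 × 10⁻⁵ × r × N²
RCF_original = 1.118 × 10⁻⁵ × 10.5 × (42047)² = 1.118 × 10⁻⁵ × 10.5 × 1,767,950,209 ≈ 207,539.7 × g
Target RCF = 0.75 × 207,539.7 ≈ 155,654.8 × g
Your rotor: r = 475 mm / 2 = 237.5 mm = 23.75 cm
155,654.8 = 1.118 × 10⁻⁵ × 23.75 × N²
N² = 155,654.8 / (26.5525 × 10⁻⁵) = 586,215,234
N ≈ √586,215,234 ≈ 24,211.9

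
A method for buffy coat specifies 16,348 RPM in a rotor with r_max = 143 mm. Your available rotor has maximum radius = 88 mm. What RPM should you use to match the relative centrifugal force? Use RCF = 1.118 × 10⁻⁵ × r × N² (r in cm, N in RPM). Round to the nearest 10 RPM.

≈ 20840 RPM

Original rotor: r = 143 mm = 14.3 cm
RCF_original = 1.118 × 10⁻⁵ × 14.3 × (16348)² = 1.118 × 10⁻⁵ × 14.3 × 267,257,104 ≈ 42,727.5 × g
Your rotor: r = 88 mm = 8.8 cm
42,727.5 = 1.118 × 10⁻⁵ × 8.8 × N²
N² = 42,727.5 / (9.8384 × 10⁻⁵) = 434,293,178
N ≈ √434,293,178 ≈ 20,839.7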